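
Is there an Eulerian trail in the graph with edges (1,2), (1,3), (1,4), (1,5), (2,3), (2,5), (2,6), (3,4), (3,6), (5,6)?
Yes (the graph is connected and exactly 2 vertices have odd degree: {5, 6}; any Eulerian path must start and end at those)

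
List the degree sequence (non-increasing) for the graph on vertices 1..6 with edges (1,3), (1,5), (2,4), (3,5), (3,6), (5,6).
[3, 3, 2, 2, 1, 1] (degrees: deg(1)=2, deg(2)=1, deg(3)=3, deg(4)=1, deg(5)=3, deg(6)=2)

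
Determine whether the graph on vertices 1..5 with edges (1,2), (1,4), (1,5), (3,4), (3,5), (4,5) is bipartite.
No (odd cycle of length 3: 4 -> 1 -> 5 -> 4)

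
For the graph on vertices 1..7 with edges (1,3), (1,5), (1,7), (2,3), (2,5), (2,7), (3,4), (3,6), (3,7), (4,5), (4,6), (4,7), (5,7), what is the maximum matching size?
3 (matching: (1,3), (4,6), (5,7); upper bound floor(n/2) = floor(7/2) = 3)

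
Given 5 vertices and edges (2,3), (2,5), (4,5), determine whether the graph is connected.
No, it has 2 components: {1}, {2, 3, 4, 5}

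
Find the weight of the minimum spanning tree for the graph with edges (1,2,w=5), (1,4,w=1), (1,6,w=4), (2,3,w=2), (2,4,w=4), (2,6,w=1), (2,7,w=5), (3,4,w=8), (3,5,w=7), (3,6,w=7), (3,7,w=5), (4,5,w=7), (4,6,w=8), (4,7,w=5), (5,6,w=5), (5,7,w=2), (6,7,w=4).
14 (MST edges: (1,4,w=1), (1,6,w=4), (2,3,w=2), (2,6,w=1), (5,7,w=2), (6,7,w=4); sum of weights 1 + 4 + 2 + 1 + 2 + 4 = 14)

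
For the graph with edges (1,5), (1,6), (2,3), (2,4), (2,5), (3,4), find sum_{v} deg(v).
12 (handshake: sum of degrees = 2|E| = 2 x 6 = 12)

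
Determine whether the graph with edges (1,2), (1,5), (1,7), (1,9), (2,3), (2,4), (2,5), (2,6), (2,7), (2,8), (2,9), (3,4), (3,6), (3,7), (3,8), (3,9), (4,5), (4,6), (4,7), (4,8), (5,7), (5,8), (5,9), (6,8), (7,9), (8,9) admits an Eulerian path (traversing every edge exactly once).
Yes — and in fact it has an Eulerian circuit (the graph is connected and all 9 vertices have even degree)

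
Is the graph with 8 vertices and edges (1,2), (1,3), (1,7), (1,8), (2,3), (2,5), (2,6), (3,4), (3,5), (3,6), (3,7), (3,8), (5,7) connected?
Yes (BFS from 1 visits [1, 2, 3, 7, 8, 5, 6, 4] — all 8 vertices reached)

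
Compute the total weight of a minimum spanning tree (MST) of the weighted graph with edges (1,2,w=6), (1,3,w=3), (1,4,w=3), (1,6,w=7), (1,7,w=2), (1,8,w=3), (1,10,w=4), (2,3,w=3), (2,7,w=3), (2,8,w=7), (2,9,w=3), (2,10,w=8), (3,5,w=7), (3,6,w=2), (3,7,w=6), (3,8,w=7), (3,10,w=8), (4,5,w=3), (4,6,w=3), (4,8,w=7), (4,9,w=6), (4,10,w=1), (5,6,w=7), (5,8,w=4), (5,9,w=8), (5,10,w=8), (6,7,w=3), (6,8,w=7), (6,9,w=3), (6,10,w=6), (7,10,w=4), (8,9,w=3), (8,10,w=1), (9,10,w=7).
21 (MST edges: (1,3,w=3), (1,4,w=3), (1,7,w=2), (2,3,w=3), (2,9,w=3), (3,6,w=2), (4,5,w=3), (4,10,w=1), (8,10,w=1); sum of weights 3 + 3 + 2 + 3 + 3 + 2 + 3 + 1 + 1 = 21)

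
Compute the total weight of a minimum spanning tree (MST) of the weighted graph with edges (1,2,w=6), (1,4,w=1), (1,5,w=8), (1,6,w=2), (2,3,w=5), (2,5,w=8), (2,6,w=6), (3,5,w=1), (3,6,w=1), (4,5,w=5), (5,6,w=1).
10 (MST edges: (1,4,w=1), (1,6,w=2), (2,3,w=5), (3,5,w=1), (3,6,w=1); sum of weights 1 + 2 + 5 + 1 + 1 = 10)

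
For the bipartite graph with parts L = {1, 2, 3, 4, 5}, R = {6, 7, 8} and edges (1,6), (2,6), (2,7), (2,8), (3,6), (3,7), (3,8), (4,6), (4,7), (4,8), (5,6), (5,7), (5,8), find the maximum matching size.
3 (matching: (1,6), (2,8), (3,7); upper bound min(|L|,|R|) = min(5,3) = 3)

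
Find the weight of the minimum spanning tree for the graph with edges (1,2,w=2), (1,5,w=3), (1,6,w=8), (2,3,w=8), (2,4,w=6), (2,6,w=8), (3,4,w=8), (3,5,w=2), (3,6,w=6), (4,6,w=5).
18 (MST edges: (1,2,w=2), (1,5,w=3), (2,4,w=6), (3,5,w=2), (4,6,w=5); sum of weights 2 + 3 + 6 + 2 + 5 = 18)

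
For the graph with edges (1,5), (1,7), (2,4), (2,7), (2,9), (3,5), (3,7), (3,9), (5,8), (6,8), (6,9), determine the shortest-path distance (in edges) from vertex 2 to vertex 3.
2 (path: 2 -> 9 -> 3, 2 edges)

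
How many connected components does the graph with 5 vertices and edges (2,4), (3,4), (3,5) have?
2 (components: {1}, {2, 3, 4, 5})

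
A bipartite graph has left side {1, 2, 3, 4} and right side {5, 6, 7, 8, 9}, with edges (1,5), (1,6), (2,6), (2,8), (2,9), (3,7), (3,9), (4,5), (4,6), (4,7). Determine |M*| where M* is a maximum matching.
4 (matching: (1,6), (2,8), (3,9), (4,7); upper bound min(|L|,|R|) = min(4,5) = 4)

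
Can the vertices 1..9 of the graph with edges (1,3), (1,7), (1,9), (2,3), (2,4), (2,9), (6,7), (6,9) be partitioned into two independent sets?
Yes. Partition: {1, 2, 5, 6, 8}, {3, 4, 7, 9}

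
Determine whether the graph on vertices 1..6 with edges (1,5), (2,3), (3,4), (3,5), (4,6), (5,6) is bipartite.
Yes. Partition: {1, 3, 6}, {2, 4, 5}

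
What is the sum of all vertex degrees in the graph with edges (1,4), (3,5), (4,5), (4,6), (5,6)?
10 (handshake: sum of degrees = 2|E| = 2 x 5 = 10)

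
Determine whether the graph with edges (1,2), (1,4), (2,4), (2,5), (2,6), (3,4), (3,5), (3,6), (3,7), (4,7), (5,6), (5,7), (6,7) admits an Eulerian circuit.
Yes (the graph is connected and all 7 vertices have even degree)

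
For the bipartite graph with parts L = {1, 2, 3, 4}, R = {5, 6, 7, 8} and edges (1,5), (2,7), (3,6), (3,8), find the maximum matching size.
3 (matching: (1,5), (2,7), (3,8); upper bound min(|L|,|R|) = min(4,4) = 4)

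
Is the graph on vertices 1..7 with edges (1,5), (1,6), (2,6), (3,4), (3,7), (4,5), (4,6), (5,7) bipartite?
Yes. Partition: {1, 2, 4, 7}, {3, 5, 6}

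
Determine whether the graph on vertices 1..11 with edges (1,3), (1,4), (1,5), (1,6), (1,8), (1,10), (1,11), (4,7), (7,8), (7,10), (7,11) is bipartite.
Yes. Partition: {1, 2, 7, 9}, {3, 4, 5, 6, 8, 10, 11}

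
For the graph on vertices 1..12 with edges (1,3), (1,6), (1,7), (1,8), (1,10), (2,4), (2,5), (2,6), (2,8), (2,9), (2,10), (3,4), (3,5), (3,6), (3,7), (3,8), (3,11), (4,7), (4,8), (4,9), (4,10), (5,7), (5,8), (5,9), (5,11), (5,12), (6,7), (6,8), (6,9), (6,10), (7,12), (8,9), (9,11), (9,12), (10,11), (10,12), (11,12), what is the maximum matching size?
6 (matching: (1,3), (2,5), (4,8), (6,9), (7,12), (10,11); upper bound floor(n/2) = floor(12/2) = 6)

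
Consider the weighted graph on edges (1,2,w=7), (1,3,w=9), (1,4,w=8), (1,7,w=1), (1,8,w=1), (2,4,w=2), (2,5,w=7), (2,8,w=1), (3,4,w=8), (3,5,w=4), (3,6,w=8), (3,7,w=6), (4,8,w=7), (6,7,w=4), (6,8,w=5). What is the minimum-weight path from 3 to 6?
8 (path: 3 -> 6; weights 8 = 8)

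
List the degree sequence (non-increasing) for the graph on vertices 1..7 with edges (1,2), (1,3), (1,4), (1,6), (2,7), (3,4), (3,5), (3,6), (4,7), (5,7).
[4, 4, 3, 3, 2, 2, 2] (degrees: deg(1)=4, deg(2)=2, deg(3)=4, deg(4)=3, deg(5)=2, deg(6)=2, deg(7)=3)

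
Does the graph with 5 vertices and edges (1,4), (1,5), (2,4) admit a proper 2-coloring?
Yes. Partition: {1, 2, 3}, {4, 5}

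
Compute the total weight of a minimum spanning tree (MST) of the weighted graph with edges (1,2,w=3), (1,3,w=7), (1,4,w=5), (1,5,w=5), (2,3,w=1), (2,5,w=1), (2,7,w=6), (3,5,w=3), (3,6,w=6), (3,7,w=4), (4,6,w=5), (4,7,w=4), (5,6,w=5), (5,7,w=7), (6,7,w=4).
17 (MST edges: (1,2,w=3), (2,3,w=1), (2,5,w=1), (3,7,w=4), (4,7,w=4), (6,7,w=4); sum of weights 3 + 1 + 1 + 4 + 4 + 4 = 17)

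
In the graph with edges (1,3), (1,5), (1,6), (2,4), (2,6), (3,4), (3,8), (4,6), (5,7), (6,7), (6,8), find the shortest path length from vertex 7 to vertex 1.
2 (path: 7 -> 6 -> 1, 2 edges)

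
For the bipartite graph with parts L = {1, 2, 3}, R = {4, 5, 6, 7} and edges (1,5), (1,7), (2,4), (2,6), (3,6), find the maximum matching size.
3 (matching: (1,7), (2,4), (3,6); upper bound min(|L|,|R|) = min(3,4) = 3)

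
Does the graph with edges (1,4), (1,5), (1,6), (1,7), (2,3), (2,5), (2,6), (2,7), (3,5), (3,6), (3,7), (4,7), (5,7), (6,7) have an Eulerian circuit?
Yes (the graph is connected and all 7 vertices have even degree)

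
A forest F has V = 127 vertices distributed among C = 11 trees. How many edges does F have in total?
116 (Each of the 11 component trees on V_i vertices has V_i - 1 edges; summing gives V - C = 127 - 11 = 116)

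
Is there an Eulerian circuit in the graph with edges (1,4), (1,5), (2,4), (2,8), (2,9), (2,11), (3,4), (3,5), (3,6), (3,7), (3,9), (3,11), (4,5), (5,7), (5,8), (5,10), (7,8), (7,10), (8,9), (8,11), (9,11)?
No (2 vertices have odd degree: {6, 8}; Eulerian circuit requires 0)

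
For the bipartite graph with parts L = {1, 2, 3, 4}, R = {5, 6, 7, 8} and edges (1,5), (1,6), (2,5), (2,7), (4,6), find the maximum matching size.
3 (matching: (1,5), (2,7), (4,6); upper bound min(|L|,|R|) = min(4,4) = 4)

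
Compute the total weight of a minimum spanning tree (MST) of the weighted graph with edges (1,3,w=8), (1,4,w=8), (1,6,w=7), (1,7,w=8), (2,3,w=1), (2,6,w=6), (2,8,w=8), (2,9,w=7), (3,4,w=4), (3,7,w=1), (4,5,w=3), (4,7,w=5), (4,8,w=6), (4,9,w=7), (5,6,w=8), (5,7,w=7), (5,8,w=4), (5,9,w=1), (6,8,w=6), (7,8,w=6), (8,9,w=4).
27 (MST edges: (1,6,w=7), (2,3,w=1), (2,6,w=6), (3,4,w=4), (3,7,w=1), (4,5,w=3), (5,8,w=4), (5,9,w=1); sum of weights 7 + 1 + 6 + 4 + 1 + 3 + 4 + 1 = 27)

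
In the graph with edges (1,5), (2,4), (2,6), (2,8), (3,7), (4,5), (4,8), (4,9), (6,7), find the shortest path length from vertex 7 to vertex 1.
5 (path: 7 -> 6 -> 2 -> 4 -> 5 -> 1, 5 edges)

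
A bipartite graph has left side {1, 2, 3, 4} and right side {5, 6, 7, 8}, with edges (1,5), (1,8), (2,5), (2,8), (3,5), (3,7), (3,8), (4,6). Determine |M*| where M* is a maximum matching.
4 (matching: (1,8), (2,5), (3,7), (4,6); upper bound min(|L|,|R|) = min(4,4) = 4)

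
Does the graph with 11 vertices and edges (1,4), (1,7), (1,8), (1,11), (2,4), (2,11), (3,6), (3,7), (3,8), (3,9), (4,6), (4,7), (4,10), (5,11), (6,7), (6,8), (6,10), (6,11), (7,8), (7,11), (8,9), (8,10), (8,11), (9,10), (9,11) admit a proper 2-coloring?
No (odd cycle of length 3: 4 -> 1 -> 7 -> 4)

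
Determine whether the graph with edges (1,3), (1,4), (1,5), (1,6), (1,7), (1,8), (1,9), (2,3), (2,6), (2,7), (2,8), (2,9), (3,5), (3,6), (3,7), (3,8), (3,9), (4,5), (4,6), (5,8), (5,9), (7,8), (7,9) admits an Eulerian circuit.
No (8 vertices have odd degree: {1, 2, 3, 4, 5, 7, 8, 9}; Eulerian circuit requires 0)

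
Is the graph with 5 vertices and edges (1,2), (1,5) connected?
No, it has 3 components: {1, 2, 5}, {3}, {4}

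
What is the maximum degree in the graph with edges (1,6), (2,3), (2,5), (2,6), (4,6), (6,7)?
4 (attained at vertex 6)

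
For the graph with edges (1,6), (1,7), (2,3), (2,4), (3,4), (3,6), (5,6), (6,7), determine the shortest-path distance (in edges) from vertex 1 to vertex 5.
2 (path: 1 -> 6 -> 5, 2 edges)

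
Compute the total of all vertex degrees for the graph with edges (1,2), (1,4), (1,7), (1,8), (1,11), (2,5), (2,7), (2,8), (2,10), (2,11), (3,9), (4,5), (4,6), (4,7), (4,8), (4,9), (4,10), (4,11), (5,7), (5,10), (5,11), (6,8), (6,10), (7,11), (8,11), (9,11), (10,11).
54 (handshake: sum of degrees = 2|E| = 2 x 27 = 54)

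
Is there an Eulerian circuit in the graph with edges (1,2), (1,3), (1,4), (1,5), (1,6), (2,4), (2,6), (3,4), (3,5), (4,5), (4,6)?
No (6 vertices have odd degree: {1, 2, 3, 4, 5, 6}; Eulerian circuit requires 0)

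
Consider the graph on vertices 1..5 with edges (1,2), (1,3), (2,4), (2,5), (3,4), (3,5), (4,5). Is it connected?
Yes (BFS from 1 visits [1, 2, 3, 4, 5] — all 5 vertices reached)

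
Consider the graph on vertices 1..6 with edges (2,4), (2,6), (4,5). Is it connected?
No, it has 3 components: {1}, {2, 4, 5, 6}, {3}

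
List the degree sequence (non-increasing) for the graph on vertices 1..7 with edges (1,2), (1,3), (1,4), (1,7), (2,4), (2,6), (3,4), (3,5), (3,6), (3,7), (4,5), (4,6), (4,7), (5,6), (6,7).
[6, 5, 5, 4, 4, 3, 3] (degrees: deg(1)=4, deg(2)=3, deg(3)=5, deg(4)=6, deg(5)=3, deg(6)=5, deg(7)=4)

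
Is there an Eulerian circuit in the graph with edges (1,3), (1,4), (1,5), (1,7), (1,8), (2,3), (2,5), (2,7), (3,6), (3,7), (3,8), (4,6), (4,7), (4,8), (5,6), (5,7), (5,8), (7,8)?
No (6 vertices have odd degree: {1, 2, 3, 5, 6, 8}; Eulerian circuit requires 0)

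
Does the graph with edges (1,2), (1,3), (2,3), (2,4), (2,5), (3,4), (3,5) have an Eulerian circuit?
Yes (the graph is connected and all 5 vertices have even degree)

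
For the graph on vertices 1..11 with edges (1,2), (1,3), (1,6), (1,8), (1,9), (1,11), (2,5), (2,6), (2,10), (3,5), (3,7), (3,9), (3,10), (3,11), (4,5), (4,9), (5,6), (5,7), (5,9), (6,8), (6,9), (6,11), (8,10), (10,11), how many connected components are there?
1 (components: {1, 2, 3, 4, 5, 6, 7, 8, 9, 10, 11})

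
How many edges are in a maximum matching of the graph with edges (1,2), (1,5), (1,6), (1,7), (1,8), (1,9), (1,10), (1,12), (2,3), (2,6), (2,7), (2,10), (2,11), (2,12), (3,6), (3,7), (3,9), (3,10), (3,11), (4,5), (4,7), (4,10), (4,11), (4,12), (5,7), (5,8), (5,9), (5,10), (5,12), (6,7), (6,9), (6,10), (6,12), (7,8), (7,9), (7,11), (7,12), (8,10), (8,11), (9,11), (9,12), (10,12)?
6 (matching: (1,6), (2,11), (3,9), (4,5), (7,8), (10,12); upper bound floor(n/2) = floor(12/2) = 6)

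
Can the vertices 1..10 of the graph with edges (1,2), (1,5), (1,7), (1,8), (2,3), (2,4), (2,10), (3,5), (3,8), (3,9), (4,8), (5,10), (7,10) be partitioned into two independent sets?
Yes. Partition: {1, 3, 4, 6, 10}, {2, 5, 7, 8, 9}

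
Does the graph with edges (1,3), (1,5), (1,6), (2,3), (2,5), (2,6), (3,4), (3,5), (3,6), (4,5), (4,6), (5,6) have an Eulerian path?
No (6 vertices have odd degree: {1, 2, 3, 4, 5, 6}; Eulerian path requires 0 or 2)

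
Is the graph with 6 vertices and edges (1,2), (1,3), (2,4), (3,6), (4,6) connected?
No, it has 2 components: {1, 2, 3, 4, 6}, {5}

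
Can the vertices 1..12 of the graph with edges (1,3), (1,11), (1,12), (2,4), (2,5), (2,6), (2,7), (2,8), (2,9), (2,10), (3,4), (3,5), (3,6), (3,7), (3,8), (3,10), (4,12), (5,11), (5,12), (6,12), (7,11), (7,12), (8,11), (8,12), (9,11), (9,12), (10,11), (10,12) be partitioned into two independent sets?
Yes. Partition: {1, 4, 5, 6, 7, 8, 9, 10}, {2, 3, 11, 12}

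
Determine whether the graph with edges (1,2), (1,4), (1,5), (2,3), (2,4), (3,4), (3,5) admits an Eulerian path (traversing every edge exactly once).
No (4 vertices have odd degree: {1, 2, 3, 4}; Eulerian path requires 0 or 2)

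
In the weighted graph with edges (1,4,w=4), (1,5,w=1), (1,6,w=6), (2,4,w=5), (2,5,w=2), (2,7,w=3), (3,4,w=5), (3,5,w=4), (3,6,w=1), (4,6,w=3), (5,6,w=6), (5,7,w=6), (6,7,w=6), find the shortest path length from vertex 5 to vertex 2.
2 (path: 5 -> 2; weights 2 = 2)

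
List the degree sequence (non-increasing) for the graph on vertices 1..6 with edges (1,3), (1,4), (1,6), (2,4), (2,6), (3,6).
[3, 3, 2, 2, 2, 0] (degrees: deg(1)=3, deg(2)=2, deg(3)=2, deg(4)=2, deg(5)=0, deg(6)=3)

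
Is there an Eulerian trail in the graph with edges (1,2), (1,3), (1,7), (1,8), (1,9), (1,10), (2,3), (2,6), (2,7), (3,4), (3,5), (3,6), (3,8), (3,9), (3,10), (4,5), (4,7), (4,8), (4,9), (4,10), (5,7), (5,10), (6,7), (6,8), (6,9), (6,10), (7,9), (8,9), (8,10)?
Yes — and in fact it has an Eulerian circuit (the graph is connected and all 10 vertices have even degree)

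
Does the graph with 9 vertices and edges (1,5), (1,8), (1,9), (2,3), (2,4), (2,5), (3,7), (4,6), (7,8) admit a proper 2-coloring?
Yes. Partition: {1, 2, 6, 7}, {3, 4, 5, 8, 9}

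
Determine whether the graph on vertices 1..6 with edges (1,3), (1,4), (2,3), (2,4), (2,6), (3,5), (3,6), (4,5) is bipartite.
No (odd cycle of length 5: 2 -> 4 -> 1 -> 3 -> 6 -> 2)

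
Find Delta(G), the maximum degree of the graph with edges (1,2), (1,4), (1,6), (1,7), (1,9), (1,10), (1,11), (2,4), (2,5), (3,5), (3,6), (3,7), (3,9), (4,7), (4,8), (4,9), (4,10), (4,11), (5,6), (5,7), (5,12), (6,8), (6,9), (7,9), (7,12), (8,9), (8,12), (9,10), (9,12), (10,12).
8 (attained at vertex 9)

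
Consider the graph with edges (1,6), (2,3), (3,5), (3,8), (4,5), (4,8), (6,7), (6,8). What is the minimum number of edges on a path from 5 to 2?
2 (path: 5 -> 3 -> 2, 2 edges)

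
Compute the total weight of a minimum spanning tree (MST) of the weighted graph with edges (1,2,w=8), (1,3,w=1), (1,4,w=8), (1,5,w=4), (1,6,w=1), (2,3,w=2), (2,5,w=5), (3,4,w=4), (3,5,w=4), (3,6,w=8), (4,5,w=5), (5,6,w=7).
12 (MST edges: (1,3,w=1), (1,5,w=4), (1,6,w=1), (2,3,w=2), (3,4,w=4); sum of weights 1 + 4 + 1 + 2 + 4 = 12)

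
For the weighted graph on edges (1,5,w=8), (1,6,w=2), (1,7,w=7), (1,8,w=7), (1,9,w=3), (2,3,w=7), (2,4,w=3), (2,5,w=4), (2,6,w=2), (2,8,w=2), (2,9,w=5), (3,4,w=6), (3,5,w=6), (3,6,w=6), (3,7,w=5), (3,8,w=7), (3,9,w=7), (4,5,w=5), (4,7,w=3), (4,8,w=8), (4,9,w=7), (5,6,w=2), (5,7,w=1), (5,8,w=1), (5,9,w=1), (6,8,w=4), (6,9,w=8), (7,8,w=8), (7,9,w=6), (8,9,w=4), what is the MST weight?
17 (MST edges: (1,6,w=2), (2,4,w=3), (2,6,w=2), (2,8,w=2), (3,7,w=5), (5,7,w=1), (5,8,w=1), (5,9,w=1); sum of weights 2 + 3 + 2 + 2 + 5 + 1 + 1 + 1 = 17)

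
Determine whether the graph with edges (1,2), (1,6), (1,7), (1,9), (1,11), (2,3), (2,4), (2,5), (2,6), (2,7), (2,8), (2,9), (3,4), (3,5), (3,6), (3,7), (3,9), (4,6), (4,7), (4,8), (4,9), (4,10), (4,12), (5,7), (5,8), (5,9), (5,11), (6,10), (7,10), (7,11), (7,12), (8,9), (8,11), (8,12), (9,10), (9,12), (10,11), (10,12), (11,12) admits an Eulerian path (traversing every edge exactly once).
Yes (the graph is connected and exactly 2 vertices have odd degree: {1, 6}; any Eulerian path must start and end at those)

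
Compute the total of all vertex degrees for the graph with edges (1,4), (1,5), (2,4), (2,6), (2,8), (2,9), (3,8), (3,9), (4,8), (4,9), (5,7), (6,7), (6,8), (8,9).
28 (handshake: sum of degrees = 2|E| = 2 x 14 = 28)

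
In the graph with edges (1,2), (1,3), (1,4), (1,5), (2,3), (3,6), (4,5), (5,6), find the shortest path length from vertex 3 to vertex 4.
2 (path: 3 -> 1 -> 4, 2 edges)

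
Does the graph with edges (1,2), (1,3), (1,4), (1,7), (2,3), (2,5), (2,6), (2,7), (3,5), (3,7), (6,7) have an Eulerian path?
Yes (the graph is connected and exactly 2 vertices have odd degree: {2, 4}; any Eulerian path must start and end at those)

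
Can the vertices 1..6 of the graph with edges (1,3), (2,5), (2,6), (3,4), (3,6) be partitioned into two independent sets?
Yes. Partition: {1, 4, 5, 6}, {2, 3}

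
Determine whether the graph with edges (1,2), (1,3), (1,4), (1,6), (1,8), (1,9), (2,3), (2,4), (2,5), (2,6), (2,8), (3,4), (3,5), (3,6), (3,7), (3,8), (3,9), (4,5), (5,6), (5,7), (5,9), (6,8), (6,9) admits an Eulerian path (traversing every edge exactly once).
Yes — and in fact it has an Eulerian circuit (the graph is connected and all 9 vertices have even degree)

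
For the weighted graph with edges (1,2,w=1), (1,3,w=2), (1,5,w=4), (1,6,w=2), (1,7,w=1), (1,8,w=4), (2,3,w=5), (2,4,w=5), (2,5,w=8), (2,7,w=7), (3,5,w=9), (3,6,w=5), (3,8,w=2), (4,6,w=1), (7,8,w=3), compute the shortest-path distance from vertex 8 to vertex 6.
6 (path: 8 -> 1 -> 6; weights 4 + 2 = 6)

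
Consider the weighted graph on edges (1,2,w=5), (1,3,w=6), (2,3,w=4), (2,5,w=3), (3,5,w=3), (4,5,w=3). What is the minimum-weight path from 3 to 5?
3 (path: 3 -> 5; weights 3 = 3)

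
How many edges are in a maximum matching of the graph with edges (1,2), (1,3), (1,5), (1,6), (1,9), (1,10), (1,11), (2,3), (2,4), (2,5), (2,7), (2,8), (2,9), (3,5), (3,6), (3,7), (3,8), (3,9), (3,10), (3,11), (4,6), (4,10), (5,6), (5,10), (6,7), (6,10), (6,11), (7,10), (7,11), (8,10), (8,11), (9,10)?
5 (matching: (1,9), (2,8), (3,7), (5,10), (6,11); upper bound floor(n/2) = floor(11/2) = 5)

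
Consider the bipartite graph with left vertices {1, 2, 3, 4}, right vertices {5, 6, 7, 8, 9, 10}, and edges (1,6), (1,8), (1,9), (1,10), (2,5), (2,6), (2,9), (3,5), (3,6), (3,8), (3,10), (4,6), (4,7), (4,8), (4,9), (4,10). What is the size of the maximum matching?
4 (matching: (1,10), (2,9), (3,8), (4,7); upper bound min(|L|,|R|) = min(4,6) = 4)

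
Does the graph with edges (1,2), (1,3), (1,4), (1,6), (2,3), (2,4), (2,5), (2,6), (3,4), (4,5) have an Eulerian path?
Yes (the graph is connected and exactly 2 vertices have odd degree: {2, 3}; any Eulerian path must start and end at those)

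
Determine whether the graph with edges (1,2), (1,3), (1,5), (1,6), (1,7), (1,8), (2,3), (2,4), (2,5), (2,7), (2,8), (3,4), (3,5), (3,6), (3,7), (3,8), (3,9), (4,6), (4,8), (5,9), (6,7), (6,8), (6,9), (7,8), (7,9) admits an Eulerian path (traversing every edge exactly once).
Yes — and in fact it has an Eulerian circuit (the graph is connected and all 9 vertices have even degree)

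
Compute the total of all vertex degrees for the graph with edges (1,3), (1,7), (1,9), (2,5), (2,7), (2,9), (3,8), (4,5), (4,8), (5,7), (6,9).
22 (handshake: sum of degrees = 2|E| = 2 x 11 = 22)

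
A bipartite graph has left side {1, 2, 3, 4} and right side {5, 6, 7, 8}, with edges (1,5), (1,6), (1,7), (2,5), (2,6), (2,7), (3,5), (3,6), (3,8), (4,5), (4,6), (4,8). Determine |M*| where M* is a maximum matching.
4 (matching: (1,7), (2,6), (3,8), (4,5); upper bound min(|L|,|R|) = min(4,4) = 4)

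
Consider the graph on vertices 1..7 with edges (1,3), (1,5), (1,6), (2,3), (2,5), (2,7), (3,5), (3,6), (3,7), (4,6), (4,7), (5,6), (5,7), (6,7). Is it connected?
Yes (BFS from 1 visits [1, 3, 5, 6, 2, 7, 4] — all 7 vertices reached)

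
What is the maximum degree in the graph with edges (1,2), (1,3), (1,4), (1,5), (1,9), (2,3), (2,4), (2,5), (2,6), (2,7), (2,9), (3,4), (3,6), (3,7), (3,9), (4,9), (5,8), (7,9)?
7 (attained at vertex 2)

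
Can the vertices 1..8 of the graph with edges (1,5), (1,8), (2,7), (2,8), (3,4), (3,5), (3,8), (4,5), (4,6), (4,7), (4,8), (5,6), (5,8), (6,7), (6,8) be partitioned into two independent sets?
No (odd cycle of length 3: 5 -> 1 -> 8 -> 5)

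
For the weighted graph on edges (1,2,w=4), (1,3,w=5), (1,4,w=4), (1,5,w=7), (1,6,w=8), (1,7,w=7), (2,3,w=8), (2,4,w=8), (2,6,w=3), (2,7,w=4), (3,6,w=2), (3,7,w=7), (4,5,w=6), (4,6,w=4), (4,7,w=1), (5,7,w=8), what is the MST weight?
20 (MST edges: (1,2,w=4), (1,4,w=4), (2,6,w=3), (3,6,w=2), (4,5,w=6), (4,7,w=1); sum of weights 4 + 4 + 3 + 2 + 6 + 1 = 20)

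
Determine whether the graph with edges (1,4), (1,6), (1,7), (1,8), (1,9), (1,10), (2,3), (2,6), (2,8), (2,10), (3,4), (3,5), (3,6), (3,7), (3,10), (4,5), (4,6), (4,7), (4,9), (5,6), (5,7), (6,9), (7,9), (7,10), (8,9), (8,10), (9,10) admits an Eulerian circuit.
Yes (the graph is connected and all 10 vertices have even degree)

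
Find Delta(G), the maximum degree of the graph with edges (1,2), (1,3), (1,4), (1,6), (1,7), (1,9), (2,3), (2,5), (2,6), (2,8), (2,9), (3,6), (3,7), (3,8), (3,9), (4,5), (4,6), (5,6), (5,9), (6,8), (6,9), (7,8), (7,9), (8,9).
7 (attained at vertices 6, 9)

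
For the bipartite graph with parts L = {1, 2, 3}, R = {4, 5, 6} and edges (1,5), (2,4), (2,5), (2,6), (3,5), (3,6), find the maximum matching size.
3 (matching: (1,5), (2,4), (3,6); upper bound min(|L|,|R|) = min(3,3) = 3)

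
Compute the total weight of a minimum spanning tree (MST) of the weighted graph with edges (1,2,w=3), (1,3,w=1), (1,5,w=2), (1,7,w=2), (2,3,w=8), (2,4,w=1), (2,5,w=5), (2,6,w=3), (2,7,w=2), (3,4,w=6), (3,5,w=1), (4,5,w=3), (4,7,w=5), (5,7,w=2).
10 (MST edges: (1,3,w=1), (1,7,w=2), (2,4,w=1), (2,6,w=3), (2,7,w=2), (3,5,w=1); sum of weights 1 + 2 + 1 + 3 + 2 + 1 = 10)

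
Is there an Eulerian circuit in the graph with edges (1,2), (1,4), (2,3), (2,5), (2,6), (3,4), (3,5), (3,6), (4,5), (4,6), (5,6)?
Yes (the graph is connected and all 6 vertices have even degree)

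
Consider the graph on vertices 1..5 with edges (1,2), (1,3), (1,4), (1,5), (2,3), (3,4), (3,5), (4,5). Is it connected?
Yes (BFS from 1 visits [1, 2, 3, 4, 5] — all 5 vertices reached)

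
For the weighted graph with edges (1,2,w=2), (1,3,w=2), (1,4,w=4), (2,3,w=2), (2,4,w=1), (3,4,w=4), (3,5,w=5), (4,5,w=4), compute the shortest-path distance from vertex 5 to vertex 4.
4 (path: 5 -> 4; weights 4 = 4)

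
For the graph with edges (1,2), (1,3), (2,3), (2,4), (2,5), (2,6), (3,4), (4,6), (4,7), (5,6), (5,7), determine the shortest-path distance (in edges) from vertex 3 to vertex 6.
2 (path: 3 -> 4 -> 6, 2 edges)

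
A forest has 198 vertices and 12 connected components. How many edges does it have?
186 (Each of the 12 component trees on V_i vertices has V_i - 1 edges; summing gives V - C = 198 - 12 = 186)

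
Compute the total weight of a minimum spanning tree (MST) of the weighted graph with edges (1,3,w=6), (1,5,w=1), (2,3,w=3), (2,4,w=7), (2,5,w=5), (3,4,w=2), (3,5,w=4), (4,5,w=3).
9 (MST edges: (1,5,w=1), (2,3,w=3), (3,4,w=2), (4,5,w=3); sum of weights 1 + 3 + 2 + 3 = 9)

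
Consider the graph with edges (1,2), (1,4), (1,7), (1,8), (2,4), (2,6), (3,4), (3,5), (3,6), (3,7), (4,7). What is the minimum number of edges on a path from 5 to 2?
3 (path: 5 -> 3 -> 4 -> 2, 3 edges)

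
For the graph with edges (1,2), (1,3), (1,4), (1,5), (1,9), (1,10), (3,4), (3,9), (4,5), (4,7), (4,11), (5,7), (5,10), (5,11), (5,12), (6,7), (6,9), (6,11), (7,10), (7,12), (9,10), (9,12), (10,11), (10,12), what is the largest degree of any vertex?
6 (attained at vertices 1, 5, 10)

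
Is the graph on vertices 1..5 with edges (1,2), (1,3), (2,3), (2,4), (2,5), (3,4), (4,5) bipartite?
No (odd cycle of length 3: 2 -> 1 -> 3 -> 2)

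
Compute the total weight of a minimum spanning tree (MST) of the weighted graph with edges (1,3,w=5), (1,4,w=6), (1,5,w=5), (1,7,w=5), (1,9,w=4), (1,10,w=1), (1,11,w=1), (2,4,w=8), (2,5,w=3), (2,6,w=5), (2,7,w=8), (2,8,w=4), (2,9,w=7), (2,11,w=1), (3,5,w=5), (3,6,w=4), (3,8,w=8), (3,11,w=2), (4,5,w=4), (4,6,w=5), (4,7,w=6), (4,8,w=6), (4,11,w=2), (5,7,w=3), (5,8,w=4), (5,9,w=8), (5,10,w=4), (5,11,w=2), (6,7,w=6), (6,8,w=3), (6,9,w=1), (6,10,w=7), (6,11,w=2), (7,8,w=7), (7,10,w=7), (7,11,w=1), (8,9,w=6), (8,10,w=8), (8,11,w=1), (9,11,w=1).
13 (MST edges: (1,10,w=1), (1,11,w=1), (2,11,w=1), (3,11,w=2), (4,11,w=2), (5,11,w=2), (6,9,w=1), (7,11,w=1), (8,11,w=1), (9,11,w=1); sum of weights 1 + 1 + 1 + 2 + 2 + 2 + 1 + 1 + 1 + 1 = 13)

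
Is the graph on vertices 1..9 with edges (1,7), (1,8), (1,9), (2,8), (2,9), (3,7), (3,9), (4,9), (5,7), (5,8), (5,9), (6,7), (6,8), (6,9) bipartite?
Yes. Partition: {1, 2, 3, 4, 5, 6}, {7, 8, 9}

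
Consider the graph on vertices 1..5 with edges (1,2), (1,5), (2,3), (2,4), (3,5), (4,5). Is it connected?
Yes (BFS from 1 visits [1, 2, 5, 3, 4] — all 5 vertices reached)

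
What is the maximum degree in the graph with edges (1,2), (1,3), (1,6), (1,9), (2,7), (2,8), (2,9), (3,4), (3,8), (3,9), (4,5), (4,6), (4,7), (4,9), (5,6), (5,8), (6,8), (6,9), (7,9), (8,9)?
7 (attained at vertex 9)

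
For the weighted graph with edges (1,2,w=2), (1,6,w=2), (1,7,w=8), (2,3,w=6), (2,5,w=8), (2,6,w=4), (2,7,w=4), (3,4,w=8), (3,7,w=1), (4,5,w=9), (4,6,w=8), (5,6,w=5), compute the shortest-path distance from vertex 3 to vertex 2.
5 (path: 3 -> 7 -> 2; weights 1 + 4 = 5)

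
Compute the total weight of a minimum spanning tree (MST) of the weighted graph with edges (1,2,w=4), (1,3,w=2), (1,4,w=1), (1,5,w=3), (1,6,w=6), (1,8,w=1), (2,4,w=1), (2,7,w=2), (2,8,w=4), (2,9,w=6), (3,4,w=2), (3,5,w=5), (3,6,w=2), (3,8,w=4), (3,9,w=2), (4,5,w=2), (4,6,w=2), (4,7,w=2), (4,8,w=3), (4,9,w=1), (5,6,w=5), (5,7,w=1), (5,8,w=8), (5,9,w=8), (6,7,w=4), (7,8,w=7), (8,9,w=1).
11 (MST edges: (1,3,w=2), (1,4,w=1), (1,8,w=1), (2,4,w=1), (2,7,w=2), (3,6,w=2), (4,9,w=1), (5,7,w=1); sum of weights 2 + 1 + 1 + 1 + 2 + 2 + 1 + 1 = 11)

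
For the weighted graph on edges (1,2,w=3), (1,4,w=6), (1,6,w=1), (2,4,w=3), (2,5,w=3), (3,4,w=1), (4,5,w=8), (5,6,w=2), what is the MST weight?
10 (MST edges: (1,2,w=3), (1,6,w=1), (2,4,w=3), (3,4,w=1), (5,6,w=2); sum of weights 3 + 1 + 3 + 1 + 2 = 10)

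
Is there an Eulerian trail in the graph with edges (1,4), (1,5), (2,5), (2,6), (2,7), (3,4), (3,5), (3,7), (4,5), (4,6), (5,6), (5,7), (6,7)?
Yes (the graph is connected and exactly 2 vertices have odd degree: {2, 3}; any Eulerian path must start and end at those)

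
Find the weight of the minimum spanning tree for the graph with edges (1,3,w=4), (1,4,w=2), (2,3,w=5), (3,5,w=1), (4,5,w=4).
12 (MST edges: (1,3,w=4), (1,4,w=2), (2,3,w=5), (3,5,w=1); sum of weights 4 + 2 + 5 + 1 = 12)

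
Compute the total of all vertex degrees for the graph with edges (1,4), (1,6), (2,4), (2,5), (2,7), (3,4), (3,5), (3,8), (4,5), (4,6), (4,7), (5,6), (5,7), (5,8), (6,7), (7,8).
32 (handshake: sum of degrees = 2|E| = 2 x 16 = 32)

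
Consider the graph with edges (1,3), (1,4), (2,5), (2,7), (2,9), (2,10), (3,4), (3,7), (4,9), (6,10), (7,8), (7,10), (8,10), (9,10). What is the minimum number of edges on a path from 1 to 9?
2 (path: 1 -> 4 -> 9, 2 edges)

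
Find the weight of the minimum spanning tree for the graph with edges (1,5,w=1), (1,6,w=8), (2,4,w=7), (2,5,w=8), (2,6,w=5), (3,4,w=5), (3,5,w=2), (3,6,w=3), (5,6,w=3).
16 (MST edges: (1,5,w=1), (2,6,w=5), (3,4,w=5), (3,5,w=2), (3,6,w=3); sum of weights 1 + 5 + 5 + 2 + 3 = 16)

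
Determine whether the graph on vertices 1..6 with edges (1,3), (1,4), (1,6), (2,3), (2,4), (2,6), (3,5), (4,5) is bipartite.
Yes. Partition: {1, 2, 5}, {3, 4, 6}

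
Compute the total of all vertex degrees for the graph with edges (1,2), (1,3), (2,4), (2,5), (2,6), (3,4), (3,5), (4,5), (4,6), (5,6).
20 (handshake: sum of degrees = 2|E| = 2 x 10 = 20)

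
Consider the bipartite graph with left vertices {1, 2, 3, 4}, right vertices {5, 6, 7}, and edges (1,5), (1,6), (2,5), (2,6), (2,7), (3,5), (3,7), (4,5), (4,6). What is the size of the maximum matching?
3 (matching: (1,6), (2,7), (3,5); upper bound min(|L|,|R|) = min(4,3) = 3)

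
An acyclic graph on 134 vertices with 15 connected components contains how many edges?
119 (Each of the 15 component trees on V_i vertices has V_i - 1 edges; summing gives V - C = 134 - 15 = 119)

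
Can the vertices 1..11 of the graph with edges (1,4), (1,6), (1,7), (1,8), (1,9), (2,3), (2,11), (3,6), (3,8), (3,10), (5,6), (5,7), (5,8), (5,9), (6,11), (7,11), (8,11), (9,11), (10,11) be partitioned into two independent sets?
Yes. Partition: {1, 3, 5, 11}, {2, 4, 6, 7, 8, 9, 10}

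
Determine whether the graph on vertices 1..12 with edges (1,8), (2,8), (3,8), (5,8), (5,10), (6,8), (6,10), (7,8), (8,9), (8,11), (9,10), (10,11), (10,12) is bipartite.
Yes. Partition: {1, 2, 3, 4, 5, 6, 7, 9, 11, 12}, {8, 10}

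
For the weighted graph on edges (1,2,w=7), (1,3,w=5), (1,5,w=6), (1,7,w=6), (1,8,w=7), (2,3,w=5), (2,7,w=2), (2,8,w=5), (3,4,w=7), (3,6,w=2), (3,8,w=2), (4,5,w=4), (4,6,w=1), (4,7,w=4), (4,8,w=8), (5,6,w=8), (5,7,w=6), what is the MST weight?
20 (MST edges: (1,3,w=5), (2,7,w=2), (3,6,w=2), (3,8,w=2), (4,5,w=4), (4,6,w=1), (4,7,w=4); sum of weights 5 + 2 + 2 + 2 + 4 + 1 + 4 = 20)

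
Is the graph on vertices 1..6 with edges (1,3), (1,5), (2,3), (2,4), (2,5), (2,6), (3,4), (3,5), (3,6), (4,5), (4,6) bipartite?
No (odd cycle of length 3: 5 -> 1 -> 3 -> 5)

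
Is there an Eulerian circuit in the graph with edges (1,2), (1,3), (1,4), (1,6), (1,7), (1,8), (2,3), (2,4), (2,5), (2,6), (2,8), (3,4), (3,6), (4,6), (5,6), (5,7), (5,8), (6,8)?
Yes (the graph is connected and all 8 vertices have even degree)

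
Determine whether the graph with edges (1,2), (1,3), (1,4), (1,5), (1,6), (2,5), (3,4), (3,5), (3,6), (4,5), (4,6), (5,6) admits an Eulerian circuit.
No (2 vertices have odd degree: {1, 5}; Eulerian circuit requires 0)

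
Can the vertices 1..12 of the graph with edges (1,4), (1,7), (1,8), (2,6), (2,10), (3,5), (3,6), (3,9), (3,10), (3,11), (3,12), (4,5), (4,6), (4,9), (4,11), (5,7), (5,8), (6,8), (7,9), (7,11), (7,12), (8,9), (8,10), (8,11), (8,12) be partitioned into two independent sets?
Yes. Partition: {1, 5, 6, 9, 10, 11, 12}, {2, 3, 4, 7, 8}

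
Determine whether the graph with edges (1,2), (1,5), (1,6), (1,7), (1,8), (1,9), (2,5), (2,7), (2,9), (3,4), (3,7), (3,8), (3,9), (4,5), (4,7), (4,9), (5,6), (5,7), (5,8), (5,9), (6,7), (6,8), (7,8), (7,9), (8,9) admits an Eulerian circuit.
No (2 vertices have odd degree: {5, 9}; Eulerian circuit requires 0)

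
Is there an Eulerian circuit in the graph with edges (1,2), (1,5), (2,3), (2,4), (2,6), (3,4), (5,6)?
Yes (the graph is connected and all 6 vertices have even degree)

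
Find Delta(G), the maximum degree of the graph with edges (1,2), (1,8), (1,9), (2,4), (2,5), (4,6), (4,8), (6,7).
3 (attained at vertices 1, 2, 4)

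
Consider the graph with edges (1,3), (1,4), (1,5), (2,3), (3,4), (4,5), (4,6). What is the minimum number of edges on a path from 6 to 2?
3 (path: 6 -> 4 -> 3 -> 2, 3 edges)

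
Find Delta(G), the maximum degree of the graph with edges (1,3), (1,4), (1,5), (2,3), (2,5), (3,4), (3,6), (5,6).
4 (attained at vertex 3)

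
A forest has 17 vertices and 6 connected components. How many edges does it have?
11 (Each of the 6 component trees on V_i vertices has V_i - 1 edges; summing gives V - C = 17 - 6 = 11)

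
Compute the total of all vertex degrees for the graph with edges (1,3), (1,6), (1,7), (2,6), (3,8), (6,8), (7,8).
14 (handshake: sum of degrees = 2|E| = 2 x 7 = 14)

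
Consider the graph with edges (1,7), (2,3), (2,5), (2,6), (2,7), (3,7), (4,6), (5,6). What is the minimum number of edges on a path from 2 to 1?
2 (path: 2 -> 7 -> 1, 2 edges)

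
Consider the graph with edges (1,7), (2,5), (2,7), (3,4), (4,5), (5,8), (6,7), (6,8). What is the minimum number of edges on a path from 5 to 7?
2 (path: 5 -> 2 -> 7, 2 edges)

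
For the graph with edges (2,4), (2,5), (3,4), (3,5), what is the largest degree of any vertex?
2 (attained at vertices 2, 3, 4, 5)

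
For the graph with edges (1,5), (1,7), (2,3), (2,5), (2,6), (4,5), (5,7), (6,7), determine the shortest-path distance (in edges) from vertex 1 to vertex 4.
2 (path: 1 -> 5 -> 4, 2 edges)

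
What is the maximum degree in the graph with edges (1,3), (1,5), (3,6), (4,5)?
2 (attained at vertices 1, 3, 5)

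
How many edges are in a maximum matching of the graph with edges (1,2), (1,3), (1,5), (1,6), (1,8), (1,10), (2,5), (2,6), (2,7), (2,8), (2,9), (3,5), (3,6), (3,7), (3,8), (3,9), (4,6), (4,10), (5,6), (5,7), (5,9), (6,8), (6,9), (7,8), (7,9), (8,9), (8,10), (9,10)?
5 (matching: (1,10), (2,8), (3,7), (4,6), (5,9); upper bound floor(n/2) = floor(10/2) = 5)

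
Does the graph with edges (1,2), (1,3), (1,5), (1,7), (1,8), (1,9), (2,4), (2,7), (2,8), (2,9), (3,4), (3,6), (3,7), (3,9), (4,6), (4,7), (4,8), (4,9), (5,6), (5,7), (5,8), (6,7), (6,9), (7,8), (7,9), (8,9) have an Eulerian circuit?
No (4 vertices have odd degree: {2, 3, 6, 9}; Eulerian circuit requires 0)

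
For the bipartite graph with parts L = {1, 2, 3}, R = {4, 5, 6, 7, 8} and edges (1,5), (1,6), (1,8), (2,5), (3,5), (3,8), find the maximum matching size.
3 (matching: (1,6), (2,5), (3,8); upper bound min(|L|,|R|) = min(3,5) = 3)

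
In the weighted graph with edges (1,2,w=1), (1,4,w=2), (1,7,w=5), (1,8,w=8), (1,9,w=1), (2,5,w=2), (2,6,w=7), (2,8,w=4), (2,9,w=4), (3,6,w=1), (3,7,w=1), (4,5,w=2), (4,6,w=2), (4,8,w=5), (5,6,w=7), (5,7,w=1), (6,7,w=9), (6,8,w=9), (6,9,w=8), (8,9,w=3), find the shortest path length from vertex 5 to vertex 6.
3 (path: 5 -> 7 -> 3 -> 6; weights 1 + 1 + 1 = 3)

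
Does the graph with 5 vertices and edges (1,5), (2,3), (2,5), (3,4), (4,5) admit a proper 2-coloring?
Yes. Partition: {1, 2, 4}, {3, 5}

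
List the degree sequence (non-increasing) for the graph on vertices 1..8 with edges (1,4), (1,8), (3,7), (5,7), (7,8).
[3, 2, 2, 1, 1, 1, 0, 0] (degrees: deg(1)=2, deg(2)=0, deg(3)=1, deg(4)=1, deg(5)=1, deg(6)=0, deg(7)=3, deg(8)=2)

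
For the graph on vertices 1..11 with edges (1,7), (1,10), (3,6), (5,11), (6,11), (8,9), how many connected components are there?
5 (components: {1, 7, 10}, {2}, {3, 5, 6, 11}, {4}, {8, 9})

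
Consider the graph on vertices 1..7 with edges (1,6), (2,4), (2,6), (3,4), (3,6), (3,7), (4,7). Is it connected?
No, it has 2 components: {1, 2, 3, 4, 6, 7}, {5}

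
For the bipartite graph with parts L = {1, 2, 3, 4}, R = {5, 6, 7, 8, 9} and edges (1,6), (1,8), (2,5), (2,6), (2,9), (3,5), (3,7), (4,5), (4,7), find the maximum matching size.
4 (matching: (1,8), (2,9), (3,7), (4,5); upper bound min(|L|,|R|) = min(4,5) = 4)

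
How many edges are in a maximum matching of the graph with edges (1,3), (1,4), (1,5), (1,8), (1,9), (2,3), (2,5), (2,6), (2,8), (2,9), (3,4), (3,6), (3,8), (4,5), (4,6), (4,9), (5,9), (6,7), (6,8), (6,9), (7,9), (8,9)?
4 (matching: (1,3), (4,5), (6,8), (7,9); upper bound floor(n/2) = floor(9/2) = 4)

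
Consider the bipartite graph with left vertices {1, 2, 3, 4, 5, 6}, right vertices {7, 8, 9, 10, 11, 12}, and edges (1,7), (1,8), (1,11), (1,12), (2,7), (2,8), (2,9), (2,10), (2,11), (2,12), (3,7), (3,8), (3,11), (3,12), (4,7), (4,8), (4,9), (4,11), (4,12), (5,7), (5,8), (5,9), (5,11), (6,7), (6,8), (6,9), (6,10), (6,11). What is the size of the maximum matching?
6 (matching: (1,12), (2,11), (3,8), (4,9), (5,7), (6,10); upper bound min(|L|,|R|) = min(6,6) = 6)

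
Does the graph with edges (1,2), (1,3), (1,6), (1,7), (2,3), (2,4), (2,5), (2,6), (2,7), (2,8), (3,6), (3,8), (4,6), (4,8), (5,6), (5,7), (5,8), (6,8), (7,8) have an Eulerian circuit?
No (2 vertices have odd degree: {2, 4}; Eulerian circuit requires 0)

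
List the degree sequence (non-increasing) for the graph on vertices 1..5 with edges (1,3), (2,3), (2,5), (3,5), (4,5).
[3, 3, 2, 1, 1] (degrees: deg(1)=1, deg(2)=2, deg(3)=3, deg(4)=1, deg(5)=3)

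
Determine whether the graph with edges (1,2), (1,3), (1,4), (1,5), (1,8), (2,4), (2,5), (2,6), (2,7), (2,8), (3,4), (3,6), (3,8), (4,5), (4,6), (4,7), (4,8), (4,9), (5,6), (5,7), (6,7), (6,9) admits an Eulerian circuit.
No (2 vertices have odd degree: {1, 5}; Eulerian circuit requires 0)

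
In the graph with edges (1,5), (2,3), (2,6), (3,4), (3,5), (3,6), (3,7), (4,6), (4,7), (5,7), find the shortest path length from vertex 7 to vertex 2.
2 (path: 7 -> 3 -> 2, 2 edges)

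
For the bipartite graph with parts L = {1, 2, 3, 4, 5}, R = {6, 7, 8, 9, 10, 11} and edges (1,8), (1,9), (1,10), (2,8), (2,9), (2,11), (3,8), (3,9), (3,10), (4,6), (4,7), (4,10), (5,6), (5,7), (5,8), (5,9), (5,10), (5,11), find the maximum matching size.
5 (matching: (1,10), (2,11), (3,9), (4,7), (5,8); upper bound min(|L|,|R|) = min(5,6) = 5)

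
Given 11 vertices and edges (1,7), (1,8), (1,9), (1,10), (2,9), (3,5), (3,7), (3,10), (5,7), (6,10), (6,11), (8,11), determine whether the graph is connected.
No, it has 2 components: {1, 2, 3, 5, 6, 7, 8, 9, 10, 11}, {4}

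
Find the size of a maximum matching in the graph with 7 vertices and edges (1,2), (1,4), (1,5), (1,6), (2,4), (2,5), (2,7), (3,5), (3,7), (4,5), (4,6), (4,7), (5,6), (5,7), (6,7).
3 (matching: (1,6), (2,5), (4,7); upper bound floor(n/2) = floor(7/2) = 3)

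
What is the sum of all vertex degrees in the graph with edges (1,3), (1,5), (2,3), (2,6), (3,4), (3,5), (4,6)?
14 (handshake: sum of degrees = 2|E| = 2 x 7 = 14)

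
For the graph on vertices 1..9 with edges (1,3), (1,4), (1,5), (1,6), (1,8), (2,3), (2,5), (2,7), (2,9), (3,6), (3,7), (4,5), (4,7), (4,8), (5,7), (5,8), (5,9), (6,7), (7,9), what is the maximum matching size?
4 (matching: (1,4), (3,6), (5,8), (7,9); upper bound floor(n/2) = floor(9/2) = 4)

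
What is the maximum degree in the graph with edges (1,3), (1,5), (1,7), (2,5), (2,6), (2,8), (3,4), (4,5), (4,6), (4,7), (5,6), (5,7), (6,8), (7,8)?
5 (attained at vertex 5)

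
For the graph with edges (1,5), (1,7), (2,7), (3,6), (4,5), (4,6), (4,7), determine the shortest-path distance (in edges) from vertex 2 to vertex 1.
2 (path: 2 -> 7 -> 1, 2 edges)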